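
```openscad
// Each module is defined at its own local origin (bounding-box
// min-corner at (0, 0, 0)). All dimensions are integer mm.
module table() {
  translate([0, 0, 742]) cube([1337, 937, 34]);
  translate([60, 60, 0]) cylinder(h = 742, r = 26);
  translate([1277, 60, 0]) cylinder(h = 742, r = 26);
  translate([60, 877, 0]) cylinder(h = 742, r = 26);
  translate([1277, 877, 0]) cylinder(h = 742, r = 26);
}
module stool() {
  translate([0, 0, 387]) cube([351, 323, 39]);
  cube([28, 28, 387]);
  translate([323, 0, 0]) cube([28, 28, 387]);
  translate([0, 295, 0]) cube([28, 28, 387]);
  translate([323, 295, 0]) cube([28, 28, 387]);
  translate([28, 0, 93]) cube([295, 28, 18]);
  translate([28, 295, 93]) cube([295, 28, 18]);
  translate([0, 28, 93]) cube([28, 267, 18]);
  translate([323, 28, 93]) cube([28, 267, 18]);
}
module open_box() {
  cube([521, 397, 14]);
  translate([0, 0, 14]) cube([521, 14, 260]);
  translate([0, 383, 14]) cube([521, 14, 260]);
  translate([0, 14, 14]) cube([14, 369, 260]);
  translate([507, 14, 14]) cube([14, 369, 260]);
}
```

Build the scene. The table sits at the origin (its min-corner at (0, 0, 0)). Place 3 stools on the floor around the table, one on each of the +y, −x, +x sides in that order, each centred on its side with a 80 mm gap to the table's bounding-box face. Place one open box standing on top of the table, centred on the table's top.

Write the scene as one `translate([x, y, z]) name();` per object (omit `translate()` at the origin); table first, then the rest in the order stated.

table();
translate([493, 1017, 0]) stool();
translate([-431, 307, 0]) stool();
translate([1417, 307, 0]) stool();
translate([408, 270, 776]) open_box();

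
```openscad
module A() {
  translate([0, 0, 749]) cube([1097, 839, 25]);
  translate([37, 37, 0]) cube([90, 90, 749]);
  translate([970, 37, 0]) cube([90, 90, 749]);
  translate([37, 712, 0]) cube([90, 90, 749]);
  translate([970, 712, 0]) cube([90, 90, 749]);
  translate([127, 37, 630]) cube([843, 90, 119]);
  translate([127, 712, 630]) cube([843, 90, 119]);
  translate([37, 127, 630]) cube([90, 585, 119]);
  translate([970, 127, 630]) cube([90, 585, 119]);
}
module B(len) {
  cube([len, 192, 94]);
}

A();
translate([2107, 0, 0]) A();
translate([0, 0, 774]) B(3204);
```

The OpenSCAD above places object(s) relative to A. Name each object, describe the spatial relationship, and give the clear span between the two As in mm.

Second table starts at x = 2107; first ends at x = 1097; clear span = 2107 − 1097 = 1010 mm.

A is a table. B is a beam. A beam spans the tops of two tables. The clear span between the two tables is 1010 mm.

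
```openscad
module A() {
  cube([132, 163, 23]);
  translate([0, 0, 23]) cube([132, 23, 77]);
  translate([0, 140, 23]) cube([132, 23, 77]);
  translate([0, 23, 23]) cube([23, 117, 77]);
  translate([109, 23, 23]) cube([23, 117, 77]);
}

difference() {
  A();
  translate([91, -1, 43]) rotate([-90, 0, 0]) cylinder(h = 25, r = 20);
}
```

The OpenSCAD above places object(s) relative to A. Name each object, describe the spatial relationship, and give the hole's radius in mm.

The subtracted cylinder has r = 20 mm.

A is an open box. The open box has a circular hole through its front wall. The hole's radius is 20 mm.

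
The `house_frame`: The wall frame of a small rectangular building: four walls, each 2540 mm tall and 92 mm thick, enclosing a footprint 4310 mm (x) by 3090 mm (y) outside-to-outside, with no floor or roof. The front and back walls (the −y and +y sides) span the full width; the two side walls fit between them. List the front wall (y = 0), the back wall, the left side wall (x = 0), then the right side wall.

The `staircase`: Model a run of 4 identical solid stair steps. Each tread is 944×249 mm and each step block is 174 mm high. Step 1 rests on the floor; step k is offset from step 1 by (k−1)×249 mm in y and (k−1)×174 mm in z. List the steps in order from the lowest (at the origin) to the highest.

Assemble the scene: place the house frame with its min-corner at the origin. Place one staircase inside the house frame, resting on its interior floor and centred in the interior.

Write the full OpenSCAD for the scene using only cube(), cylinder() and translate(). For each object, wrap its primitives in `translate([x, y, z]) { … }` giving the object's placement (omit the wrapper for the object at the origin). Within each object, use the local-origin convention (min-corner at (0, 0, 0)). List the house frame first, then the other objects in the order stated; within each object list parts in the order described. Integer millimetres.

cube([4310, 92, 2540]);
translate([0, 2998, 0]) cube([4310, 92, 2540]);
translate([0, 92, 0]) cube([92, 2906, 2540]);
translate([4218, 92, 0]) cube([92, 2906, 2540]);
translate([1683, 1047, 0]) {
  cube([944, 249, 174]);
  translate([0, 249, 174]) cube([944, 249, 174]);
  translate([0, 498, 348]) cube([944, 249, 174]);
  translate([0, 747, 522]) cube([944, 249, 174]);
}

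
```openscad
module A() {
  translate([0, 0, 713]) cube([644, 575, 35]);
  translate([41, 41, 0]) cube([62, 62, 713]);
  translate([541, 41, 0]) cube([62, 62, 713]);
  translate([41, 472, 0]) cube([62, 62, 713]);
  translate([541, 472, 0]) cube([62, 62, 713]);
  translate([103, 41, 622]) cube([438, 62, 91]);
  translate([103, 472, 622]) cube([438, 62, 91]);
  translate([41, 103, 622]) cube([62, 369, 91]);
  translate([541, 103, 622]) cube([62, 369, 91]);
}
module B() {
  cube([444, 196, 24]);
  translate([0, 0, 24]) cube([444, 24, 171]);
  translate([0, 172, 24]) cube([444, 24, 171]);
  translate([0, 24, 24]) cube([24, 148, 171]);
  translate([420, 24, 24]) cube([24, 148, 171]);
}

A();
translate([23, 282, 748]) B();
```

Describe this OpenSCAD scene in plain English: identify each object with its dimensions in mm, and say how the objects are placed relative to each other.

A is a rectangular dining table. The top is 644×575×35 mm with its upper surface at z = 748 mm. It stands on four 62×62 mm square legs, each inset 41 mm from the nearest pair of top edges, running from the floor to the underside of the top. Four apron rails, 62 mm thick and 91 mm tall, run between adjacent legs with their top edges flush with the underside of the top and their outer faces flush with the legs' outer faces.

B is an open storage box with external size 444×196×195 mm and wall thickness 24 mm (the base is also 24 mm thick). The base covers the whole footprint; the four walls stand on the base, with the y-facing walls full-width and the x-facing walls fitting between their inner faces.

The open box is on top of the table.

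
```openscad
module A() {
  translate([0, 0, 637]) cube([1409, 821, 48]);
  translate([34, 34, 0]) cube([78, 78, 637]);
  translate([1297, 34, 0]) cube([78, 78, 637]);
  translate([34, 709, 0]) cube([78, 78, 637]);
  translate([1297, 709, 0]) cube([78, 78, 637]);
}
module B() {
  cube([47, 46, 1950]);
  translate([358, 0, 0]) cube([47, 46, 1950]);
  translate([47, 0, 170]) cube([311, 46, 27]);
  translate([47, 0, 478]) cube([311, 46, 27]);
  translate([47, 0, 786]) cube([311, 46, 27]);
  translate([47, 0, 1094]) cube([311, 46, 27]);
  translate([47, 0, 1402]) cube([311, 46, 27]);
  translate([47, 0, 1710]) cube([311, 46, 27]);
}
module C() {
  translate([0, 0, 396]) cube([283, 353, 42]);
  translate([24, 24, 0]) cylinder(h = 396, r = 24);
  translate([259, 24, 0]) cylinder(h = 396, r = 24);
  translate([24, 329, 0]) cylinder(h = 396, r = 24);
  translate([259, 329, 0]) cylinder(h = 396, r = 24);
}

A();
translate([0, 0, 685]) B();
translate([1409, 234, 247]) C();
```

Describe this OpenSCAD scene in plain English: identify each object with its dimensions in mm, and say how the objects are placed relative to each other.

A is a table with a 1409×821 mm rectangular top, 48 mm thick, top surface at z = 685 mm, supported by four 78×78 mm square legs, each inset 34 mm from the nearest pair of top edges, running from the floor.

B is a wooden ladder with two side rails of 47×46 mm section and 1950 mm height, set 405 mm apart overall. Between them run 6 rectangular rungs (46 mm deep, 27 mm thick), front faces flush with the rails' −y face. The bottom of the first rung is 170 mm above the floor and each subsequent rung is 308 mm higher than the one below.

C is a four-legged stool. The seat is 283×353 mm, 42 mm thick, top at z = 438 mm. It stands on four round legs, each 48 mm in diameter, from z = 0 to the seat underside, each leg's axis is inset half a diameter from the nearest pair of seat edges (so the leg's bounding box is flush with the corner).

The ladder is on top of the table. The stool is beside the table with their tops flush at z = 685.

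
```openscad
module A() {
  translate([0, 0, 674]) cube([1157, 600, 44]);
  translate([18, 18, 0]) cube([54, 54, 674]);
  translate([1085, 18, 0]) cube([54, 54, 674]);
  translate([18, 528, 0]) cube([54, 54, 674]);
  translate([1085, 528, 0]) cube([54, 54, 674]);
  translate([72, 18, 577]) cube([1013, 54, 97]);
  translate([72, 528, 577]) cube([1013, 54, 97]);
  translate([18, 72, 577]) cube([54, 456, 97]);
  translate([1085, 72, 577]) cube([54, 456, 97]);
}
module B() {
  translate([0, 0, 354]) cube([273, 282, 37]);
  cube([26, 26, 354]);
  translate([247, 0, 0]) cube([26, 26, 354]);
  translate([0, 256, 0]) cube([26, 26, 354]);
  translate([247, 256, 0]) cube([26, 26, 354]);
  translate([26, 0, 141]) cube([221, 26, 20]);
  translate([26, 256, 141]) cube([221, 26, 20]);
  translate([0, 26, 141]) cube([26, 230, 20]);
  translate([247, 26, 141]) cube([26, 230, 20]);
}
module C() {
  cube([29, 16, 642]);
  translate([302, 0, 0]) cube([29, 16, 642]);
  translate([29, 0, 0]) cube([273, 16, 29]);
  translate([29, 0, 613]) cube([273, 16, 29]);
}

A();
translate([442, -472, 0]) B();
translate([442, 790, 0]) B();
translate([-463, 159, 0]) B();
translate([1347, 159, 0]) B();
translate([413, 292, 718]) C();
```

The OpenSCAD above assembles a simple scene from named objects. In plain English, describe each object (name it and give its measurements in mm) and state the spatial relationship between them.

A is a rectangular dining table. The top is 1157×600×44 mm with its upper surface at z = 718 mm. It stands on four 54×54 mm square legs, each inset 18 mm from the nearest pair of top edges, running from the floor to the underside of the top. Four apron rails, 54 mm thick and 97 mm tall, run between adjacent legs with their top edges flush with the underside of the top and their outer faces flush with the legs' outer faces.

B is a four-legged stool. The seat is 273×282 mm, 37 mm thick, top at z = 391 mm. It stands on four square legs, each 26×26 mm in cross-section, from z = 0 to the seat underside, each flush with a corner of the seat. Four stretchers, 26 mm wide and 20 mm tall, connect adjacent legs with their undersides at z = 141 mm, each running between the inner faces of the legs it joins and aligned with the legs' outer faces on the other axis.

C is a rectangular picture frame lying in the x–z plane (depth along y). The opening is 273 mm wide (x) by 584 mm tall (z), surrounded by a border 29 mm wide on all four sides. The frame is 16 mm deep and is made of two full-height vertical stiles with two horizontal rails fitted between them.

Four stools sit around the table at the −y, +y, −x, +x sides. The picture frame is on top of the table, centred.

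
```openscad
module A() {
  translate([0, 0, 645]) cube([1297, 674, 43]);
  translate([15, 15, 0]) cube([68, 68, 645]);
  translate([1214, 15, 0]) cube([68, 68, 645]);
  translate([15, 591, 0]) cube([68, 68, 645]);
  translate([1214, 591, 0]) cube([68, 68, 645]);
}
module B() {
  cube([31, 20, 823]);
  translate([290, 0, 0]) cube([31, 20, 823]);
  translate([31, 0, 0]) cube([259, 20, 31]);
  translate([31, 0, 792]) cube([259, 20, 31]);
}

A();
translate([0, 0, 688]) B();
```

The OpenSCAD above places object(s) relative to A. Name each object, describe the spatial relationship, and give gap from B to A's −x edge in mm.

The picture frame's min-x is at 0; the table's min-x is 0; gap = 0 mm.

A is a table. B is a picture frame. The picture frame is on top of the table. The gap from the picture frame to the table's −x edge is 0 mm.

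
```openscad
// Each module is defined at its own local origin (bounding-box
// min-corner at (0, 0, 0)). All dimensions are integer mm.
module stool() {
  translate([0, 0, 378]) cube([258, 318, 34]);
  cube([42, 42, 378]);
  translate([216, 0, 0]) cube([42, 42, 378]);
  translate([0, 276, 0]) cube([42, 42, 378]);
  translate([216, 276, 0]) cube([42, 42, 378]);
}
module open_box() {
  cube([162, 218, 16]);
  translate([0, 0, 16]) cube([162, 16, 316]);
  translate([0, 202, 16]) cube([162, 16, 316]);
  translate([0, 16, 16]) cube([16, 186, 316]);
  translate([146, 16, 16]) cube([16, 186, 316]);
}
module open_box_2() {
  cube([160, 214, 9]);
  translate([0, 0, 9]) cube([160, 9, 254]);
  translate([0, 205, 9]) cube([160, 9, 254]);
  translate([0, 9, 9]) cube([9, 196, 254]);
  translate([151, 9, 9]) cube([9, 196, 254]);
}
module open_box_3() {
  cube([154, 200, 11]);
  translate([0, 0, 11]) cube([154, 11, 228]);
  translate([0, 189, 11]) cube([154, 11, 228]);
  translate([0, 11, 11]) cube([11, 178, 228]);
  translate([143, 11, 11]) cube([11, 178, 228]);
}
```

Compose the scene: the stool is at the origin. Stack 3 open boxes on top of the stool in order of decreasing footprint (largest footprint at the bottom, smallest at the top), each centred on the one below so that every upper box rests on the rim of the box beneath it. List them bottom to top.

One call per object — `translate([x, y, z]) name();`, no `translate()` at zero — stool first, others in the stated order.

stool();
translate([48, 50, 412]) open_box();
translate([49, 52, 744]) open_box_2();
translate([52, 59, 1007]) open_box_3();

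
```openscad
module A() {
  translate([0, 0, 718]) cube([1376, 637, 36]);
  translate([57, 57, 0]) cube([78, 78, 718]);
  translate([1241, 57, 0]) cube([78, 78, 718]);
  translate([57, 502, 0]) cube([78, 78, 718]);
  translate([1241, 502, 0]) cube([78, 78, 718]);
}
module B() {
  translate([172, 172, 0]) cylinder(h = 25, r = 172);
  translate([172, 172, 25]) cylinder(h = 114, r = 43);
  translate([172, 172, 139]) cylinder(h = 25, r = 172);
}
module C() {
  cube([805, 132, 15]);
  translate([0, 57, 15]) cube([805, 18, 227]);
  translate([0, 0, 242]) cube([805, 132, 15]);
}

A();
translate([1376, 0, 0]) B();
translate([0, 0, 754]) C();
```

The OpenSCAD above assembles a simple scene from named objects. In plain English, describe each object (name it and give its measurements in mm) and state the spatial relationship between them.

A is a table with a 1376×637 mm rectangular top, 36 mm thick, top surface at z = 754 mm, supported by four 78×78 mm square legs, each inset 57 mm from the nearest pair of top edges, running from the floor.

B is a spool: two coaxial disc flanges of radius 172 mm and thickness 25 mm, joined by a core cylinder of radius 43 mm and height 114 mm. The lower flange rests on z = 0 and the three cylinders share a vertical axis.

C is an I-beam lying along x, 805 mm long. Overall section height 257 mm. Two flanges 132 mm wide (y) and 15 mm thick, one on the floor and one at the top; a web 18 mm thick runs between them, centred on the flange width.

The spool is against the table's +x side, with their −y faces flush. The I-beam is on top of the table.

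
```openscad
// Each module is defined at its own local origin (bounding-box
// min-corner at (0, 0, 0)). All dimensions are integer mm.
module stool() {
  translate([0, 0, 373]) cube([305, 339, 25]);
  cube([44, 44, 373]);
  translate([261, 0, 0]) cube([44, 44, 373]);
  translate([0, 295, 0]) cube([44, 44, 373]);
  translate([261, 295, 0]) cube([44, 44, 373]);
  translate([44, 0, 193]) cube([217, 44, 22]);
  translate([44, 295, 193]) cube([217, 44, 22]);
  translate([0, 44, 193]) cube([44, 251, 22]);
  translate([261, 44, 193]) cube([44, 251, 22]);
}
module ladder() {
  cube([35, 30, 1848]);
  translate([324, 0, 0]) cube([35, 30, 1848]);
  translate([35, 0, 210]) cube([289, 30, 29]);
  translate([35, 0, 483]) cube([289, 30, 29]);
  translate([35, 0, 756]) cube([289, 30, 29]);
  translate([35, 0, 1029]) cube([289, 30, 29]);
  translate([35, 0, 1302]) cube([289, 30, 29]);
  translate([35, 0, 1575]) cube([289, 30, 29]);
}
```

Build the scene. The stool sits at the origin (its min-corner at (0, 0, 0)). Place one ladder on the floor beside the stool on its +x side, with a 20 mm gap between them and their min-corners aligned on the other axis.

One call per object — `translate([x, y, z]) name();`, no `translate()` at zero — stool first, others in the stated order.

stool();
translate([325, 0, 0]) ladder();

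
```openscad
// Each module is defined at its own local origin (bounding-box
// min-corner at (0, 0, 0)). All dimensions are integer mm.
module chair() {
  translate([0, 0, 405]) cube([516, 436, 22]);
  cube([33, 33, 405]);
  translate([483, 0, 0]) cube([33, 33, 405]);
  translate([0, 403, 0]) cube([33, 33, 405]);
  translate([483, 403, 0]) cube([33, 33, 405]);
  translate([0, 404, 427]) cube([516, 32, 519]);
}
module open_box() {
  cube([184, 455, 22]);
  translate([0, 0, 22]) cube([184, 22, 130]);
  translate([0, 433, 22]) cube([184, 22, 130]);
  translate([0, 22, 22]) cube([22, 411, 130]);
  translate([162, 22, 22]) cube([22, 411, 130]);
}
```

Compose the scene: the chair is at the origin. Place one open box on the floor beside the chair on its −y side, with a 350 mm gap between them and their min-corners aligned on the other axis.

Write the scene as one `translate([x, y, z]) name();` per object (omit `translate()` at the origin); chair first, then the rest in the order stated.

chair();
translate([0, -805, 0]) open_box();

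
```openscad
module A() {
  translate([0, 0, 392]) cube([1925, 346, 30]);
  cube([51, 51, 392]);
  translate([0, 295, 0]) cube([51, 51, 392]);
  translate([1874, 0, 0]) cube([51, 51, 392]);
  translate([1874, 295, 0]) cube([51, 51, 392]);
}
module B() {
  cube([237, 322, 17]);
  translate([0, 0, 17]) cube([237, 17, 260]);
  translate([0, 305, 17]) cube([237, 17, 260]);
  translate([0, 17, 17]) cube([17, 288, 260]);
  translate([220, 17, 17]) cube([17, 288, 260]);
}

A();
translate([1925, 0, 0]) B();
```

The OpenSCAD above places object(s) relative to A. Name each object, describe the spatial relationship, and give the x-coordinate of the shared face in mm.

A is a bench. B is an open box. The open box is against the bench's +x side, with their −y faces flush. The x-coordinate of the shared face is 1925 mm.

The bench's +x face and the open box's −x face are both at x = 1925 mm.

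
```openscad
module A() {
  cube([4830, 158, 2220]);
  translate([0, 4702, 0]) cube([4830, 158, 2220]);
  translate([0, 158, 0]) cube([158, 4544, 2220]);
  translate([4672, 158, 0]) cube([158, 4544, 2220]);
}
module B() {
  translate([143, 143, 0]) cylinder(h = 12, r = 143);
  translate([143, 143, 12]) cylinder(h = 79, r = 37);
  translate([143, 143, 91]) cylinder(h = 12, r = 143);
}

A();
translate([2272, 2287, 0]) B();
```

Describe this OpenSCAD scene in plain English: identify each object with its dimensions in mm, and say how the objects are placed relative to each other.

A is a box-shaped house frame (walls only): outside footprint 4830×4860 mm, wall height 2220 mm, wall thickness 158 mm. The two y-facing walls run the full x-width; the two x-facing walls fit between the inner faces of the y-facing walls.

B is a spool: two coaxial disc flanges of radius 143 mm and thickness 12 mm, joined by a core cylinder of radius 37 mm and height 79 mm. The lower flange rests on z = 0 and the three cylinders share a vertical axis.

The spool sits inside the house frame, centred.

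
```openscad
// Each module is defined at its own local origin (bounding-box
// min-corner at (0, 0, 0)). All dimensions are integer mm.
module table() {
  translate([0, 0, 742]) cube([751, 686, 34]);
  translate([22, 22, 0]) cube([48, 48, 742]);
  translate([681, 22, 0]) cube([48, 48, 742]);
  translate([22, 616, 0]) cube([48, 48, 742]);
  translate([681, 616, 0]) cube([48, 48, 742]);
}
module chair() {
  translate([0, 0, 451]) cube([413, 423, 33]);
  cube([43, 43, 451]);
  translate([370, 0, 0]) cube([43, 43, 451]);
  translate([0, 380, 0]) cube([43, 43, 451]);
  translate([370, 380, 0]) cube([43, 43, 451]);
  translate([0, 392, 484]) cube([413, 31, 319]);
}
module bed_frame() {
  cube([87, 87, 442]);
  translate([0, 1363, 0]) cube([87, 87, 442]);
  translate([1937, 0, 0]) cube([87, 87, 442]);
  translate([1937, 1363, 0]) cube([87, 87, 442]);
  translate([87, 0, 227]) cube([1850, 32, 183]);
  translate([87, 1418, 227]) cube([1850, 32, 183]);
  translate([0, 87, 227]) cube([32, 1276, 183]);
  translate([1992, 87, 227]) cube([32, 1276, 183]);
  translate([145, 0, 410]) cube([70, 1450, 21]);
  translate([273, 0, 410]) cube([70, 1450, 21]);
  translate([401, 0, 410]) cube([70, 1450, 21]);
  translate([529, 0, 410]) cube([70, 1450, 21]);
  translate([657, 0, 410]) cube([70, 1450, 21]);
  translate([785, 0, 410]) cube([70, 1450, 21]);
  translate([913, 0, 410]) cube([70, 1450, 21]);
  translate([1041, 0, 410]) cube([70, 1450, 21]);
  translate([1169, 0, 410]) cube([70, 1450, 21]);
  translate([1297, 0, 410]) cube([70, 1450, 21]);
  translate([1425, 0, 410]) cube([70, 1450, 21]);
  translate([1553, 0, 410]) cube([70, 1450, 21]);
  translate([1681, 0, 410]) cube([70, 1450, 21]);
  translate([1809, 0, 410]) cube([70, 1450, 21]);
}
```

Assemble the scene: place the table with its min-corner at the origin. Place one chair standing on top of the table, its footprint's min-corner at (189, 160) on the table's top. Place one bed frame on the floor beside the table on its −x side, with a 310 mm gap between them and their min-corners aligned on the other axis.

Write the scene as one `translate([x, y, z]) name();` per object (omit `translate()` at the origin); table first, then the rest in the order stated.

table();
translate([189, 160, 776]) chair();
translate([-2334, 0, 0]) bed_frame();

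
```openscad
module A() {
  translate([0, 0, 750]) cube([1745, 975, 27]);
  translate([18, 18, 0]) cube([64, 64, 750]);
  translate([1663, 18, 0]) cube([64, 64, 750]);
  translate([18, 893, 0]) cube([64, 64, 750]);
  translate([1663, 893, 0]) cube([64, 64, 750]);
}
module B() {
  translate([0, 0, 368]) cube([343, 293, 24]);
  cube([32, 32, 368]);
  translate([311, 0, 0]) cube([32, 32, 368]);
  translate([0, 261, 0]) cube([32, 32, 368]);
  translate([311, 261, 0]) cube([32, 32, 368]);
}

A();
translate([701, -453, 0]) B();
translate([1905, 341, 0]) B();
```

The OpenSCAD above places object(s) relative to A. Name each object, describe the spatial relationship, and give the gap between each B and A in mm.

A is a table. B is a stool. Two stools sit around the table at the −y, +x sides. The gap between each stool and the table is 160 mm.

Each stool's nearest face is 160 mm from the table's bounding box.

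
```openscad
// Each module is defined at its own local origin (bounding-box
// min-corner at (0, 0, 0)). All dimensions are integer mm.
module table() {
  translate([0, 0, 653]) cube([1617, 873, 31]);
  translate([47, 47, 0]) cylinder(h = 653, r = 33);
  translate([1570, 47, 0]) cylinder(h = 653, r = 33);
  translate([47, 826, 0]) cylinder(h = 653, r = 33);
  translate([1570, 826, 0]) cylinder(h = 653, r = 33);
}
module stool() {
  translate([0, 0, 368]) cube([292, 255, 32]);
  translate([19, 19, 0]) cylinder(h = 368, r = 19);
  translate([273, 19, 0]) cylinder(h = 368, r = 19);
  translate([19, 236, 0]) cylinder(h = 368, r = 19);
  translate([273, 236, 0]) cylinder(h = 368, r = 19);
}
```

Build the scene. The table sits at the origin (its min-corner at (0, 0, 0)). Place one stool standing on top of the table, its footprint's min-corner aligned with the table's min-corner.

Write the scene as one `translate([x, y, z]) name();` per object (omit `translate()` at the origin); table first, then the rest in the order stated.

table();
translate([0, 0, 684]) stool();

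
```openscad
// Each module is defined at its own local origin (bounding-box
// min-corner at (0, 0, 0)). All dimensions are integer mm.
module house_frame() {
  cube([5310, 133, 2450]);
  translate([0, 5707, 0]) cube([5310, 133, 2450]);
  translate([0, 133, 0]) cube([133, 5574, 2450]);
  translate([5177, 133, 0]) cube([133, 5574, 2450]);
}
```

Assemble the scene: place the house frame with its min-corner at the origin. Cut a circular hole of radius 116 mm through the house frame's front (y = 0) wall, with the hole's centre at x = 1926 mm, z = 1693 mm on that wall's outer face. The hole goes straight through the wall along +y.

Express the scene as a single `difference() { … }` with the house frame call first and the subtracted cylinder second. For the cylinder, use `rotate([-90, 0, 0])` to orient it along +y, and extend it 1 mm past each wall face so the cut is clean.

difference() {
  house_frame();
  translate([1926, -1, 1693]) rotate([-90, 0, 0]) cylinder(h = 135, r = 116);
}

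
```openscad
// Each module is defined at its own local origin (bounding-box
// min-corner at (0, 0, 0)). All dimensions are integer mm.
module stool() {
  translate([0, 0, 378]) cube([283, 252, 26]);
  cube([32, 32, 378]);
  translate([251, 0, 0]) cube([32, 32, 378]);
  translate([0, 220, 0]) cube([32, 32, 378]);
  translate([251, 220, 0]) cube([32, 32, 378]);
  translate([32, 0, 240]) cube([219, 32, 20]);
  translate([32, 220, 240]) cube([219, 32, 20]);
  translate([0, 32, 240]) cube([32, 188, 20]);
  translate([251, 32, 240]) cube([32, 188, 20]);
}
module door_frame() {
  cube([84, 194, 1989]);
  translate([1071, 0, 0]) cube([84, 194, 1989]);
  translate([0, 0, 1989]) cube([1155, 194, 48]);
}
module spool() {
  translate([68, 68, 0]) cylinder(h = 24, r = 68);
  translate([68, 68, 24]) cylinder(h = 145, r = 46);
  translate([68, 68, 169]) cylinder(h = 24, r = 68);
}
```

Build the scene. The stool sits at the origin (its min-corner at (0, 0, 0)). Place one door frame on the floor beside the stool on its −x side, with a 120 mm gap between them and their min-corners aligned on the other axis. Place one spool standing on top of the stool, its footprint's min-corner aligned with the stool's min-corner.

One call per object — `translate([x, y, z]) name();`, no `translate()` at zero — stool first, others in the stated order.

stool();
translate([-1275, 0, 0]) door_frame();
translate([0, 0, 404]) spool();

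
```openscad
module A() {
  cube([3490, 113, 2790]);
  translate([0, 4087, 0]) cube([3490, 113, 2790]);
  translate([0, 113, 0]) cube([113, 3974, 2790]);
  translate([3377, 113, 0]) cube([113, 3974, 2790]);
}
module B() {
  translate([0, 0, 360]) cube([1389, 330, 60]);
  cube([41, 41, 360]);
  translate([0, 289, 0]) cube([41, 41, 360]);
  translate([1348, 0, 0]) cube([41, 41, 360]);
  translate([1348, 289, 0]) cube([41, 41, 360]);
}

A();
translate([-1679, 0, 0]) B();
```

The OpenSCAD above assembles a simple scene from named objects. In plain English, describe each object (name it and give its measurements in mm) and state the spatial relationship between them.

A is the wall frame of a small rectangular building: four walls, each 2790 mm tall and 113 mm thick, enclosing a footprint 3490 mm (x) by 4200 mm (y) outside-to-outside, with no floor or roof. The front and back walls (the −y and +y sides) span the full width; the two side walls fit between them.

B is a long wooden bench with a 1389 mm (x) × 330 mm (y) seat, 60 mm thick, its top surface 420 mm above the floor. Four 41 mm square legs at the seat corners, flush with the edges, run from z = 0 to the seat underside.

The bench is on the floor beside the house frame on its −x side.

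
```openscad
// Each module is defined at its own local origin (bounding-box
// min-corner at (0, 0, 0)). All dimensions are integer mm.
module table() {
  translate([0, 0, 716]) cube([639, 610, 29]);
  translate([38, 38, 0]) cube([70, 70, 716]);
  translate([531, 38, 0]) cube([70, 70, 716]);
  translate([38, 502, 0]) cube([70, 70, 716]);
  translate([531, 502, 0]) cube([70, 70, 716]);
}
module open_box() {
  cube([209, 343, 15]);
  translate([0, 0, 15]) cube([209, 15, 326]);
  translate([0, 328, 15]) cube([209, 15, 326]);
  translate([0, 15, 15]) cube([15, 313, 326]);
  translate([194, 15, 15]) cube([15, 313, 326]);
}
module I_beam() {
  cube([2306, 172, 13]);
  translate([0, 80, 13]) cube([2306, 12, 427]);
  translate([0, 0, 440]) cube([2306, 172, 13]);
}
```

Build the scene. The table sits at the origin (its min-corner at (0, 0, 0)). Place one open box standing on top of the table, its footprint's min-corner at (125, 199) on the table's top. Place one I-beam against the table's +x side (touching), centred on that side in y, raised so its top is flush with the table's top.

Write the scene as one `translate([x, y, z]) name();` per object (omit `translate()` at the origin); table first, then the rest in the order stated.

table();
translate([125, 199, 745]) open_box();
translate([639, 219, 292]) I_beam();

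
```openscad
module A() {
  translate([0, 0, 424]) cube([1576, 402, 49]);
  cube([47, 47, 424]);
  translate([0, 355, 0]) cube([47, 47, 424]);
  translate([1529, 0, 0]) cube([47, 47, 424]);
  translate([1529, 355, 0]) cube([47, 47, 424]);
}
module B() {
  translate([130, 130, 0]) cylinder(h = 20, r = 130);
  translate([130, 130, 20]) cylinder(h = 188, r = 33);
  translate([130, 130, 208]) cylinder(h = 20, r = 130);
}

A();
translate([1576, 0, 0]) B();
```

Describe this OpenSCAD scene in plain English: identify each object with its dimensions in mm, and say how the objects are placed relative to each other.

A is a long wooden bench with a 1576 mm (x) × 402 mm (y) seat, 49 mm thick, its top surface 473 mm above the floor. Four 47 mm square legs at the seat corners, flush with the edges, run from z = 0 to the seat underside.

B is a spool: two coaxial disc flanges of radius 130 mm and thickness 20 mm, joined by a core cylinder of radius 33 mm and height 188 mm. The lower flange rests on z = 0 and the three cylinders share a vertical axis.

The spool is against the bench's +x side, with their −y faces flush.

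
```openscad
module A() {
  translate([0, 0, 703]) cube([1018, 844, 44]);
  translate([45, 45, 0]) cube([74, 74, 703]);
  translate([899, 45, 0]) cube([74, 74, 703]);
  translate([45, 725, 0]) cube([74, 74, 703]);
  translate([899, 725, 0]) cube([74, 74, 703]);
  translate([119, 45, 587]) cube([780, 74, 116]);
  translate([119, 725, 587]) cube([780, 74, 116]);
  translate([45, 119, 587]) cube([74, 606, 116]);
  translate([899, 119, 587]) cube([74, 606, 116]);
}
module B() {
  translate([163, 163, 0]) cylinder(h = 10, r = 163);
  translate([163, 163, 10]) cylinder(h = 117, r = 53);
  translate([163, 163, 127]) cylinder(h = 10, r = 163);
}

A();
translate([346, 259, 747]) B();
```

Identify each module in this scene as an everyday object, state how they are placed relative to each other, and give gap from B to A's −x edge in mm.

A is a table. B is a spool. The spool is on top of the table, centred. The gap from the spool to the table's −x edge is 346 mm.

The spool's min-x is at 346; the table's min-x is 0; gap = 346 mm.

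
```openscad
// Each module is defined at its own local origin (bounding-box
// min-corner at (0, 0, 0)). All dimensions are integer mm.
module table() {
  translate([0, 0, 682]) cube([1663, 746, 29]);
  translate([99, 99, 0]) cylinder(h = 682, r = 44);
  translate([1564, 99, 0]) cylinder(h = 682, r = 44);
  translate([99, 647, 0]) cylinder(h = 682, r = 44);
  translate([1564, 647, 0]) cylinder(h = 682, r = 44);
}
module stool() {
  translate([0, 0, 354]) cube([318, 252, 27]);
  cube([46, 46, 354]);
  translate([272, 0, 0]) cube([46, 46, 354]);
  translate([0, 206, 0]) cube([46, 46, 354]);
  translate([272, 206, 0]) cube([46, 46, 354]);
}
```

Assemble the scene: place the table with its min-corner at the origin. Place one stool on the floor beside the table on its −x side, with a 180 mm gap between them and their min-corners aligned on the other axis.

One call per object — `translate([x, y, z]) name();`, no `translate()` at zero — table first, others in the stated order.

table();
translate([-498, 0, 0]) stool();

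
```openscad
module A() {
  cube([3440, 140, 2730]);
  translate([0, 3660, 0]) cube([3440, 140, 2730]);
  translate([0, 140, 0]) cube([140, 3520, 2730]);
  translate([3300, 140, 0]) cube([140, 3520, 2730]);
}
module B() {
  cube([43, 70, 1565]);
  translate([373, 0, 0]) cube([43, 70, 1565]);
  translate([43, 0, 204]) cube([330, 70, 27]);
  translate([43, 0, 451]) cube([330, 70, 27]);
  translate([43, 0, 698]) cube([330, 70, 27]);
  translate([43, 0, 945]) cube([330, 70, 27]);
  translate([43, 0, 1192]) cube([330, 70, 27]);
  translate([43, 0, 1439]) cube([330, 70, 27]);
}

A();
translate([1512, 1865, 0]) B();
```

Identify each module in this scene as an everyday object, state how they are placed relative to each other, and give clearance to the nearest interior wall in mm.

A is a house frame. B is a ladder. The ladder sits inside the house frame, centred. The clearance to the nearest interior wall is 1372 mm.

Clearances: x = 1372, y = 1725; minimum 1372 mm.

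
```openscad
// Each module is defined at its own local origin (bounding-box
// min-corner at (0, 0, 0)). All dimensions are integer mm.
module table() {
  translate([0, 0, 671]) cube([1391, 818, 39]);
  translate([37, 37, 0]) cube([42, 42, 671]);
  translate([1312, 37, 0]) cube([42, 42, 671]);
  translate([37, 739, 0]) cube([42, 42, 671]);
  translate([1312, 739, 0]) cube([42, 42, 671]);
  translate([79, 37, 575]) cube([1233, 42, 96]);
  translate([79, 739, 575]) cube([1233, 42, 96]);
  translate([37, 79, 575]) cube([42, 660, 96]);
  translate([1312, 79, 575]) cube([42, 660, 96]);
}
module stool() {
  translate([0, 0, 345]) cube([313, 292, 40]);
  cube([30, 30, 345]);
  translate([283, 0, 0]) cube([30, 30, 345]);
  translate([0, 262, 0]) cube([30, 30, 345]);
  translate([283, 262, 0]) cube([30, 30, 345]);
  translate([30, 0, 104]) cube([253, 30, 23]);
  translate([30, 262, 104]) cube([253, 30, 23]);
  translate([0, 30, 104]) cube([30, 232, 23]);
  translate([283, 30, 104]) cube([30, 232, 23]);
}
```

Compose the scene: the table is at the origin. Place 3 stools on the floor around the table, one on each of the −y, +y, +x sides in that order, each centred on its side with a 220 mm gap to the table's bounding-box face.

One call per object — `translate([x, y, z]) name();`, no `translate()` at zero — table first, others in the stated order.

table();
translate([539, -512, 0]) stool();
translate([539, 1038, 0]) stool();
translate([1611, 263, 0]) stool();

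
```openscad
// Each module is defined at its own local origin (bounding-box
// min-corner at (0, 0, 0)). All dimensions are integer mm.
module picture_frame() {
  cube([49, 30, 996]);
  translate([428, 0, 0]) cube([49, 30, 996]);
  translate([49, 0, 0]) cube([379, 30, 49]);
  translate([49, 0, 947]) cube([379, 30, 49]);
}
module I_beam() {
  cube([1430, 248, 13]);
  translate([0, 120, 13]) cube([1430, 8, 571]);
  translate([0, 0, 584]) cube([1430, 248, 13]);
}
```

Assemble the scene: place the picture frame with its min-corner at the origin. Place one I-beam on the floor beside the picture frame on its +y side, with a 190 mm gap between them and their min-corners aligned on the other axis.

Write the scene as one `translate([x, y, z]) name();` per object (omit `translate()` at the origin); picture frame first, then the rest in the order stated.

picture_frame();
translate([0, 220, 0]) I_beam();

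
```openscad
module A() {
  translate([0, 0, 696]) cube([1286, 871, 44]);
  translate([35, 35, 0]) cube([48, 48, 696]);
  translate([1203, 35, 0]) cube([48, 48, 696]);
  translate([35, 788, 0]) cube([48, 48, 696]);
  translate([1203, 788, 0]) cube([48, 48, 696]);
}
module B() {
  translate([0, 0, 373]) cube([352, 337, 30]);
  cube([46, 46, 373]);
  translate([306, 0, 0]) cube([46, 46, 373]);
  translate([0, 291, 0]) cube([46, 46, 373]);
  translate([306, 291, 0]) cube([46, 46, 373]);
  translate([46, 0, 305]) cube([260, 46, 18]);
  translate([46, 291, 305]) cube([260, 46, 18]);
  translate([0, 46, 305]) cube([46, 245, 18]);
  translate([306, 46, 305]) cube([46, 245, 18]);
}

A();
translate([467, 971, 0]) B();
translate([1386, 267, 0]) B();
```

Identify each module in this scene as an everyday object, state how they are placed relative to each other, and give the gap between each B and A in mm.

Each stool's nearest face is 100 mm from the table's bounding box.

A is a table. B is a stool. Two stools sit around the table at the +y, +x sides. The gap between each stool and the table is 100 mm.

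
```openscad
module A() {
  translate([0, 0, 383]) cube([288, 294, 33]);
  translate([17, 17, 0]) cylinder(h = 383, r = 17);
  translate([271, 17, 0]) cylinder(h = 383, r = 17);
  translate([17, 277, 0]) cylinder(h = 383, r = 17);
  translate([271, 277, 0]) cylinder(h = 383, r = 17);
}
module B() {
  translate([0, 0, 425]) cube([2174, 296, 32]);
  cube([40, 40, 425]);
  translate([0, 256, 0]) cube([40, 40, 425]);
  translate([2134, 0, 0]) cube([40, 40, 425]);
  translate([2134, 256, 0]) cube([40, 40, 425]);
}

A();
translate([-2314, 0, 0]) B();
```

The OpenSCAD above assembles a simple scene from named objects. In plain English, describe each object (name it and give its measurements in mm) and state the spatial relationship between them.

A is a four-legged stool. The seat is 288×294 mm, 33 mm thick, top at z = 416 mm. It stands on four round legs, each 34 mm in diameter, from z = 0 to the seat underside, each leg's axis is inset half a diameter from the nearest pair of seat edges (so the leg's bounding box is flush with the corner).

B is a long wooden bench with a 2174 mm (x) × 296 mm (y) seat, 32 mm thick, its top surface 457 mm above the floor. Four 40 mm square legs at the seat corners, flush with the edges, run from z = 0 to the seat underside.

The bench is on the floor beside the stool on its −x side.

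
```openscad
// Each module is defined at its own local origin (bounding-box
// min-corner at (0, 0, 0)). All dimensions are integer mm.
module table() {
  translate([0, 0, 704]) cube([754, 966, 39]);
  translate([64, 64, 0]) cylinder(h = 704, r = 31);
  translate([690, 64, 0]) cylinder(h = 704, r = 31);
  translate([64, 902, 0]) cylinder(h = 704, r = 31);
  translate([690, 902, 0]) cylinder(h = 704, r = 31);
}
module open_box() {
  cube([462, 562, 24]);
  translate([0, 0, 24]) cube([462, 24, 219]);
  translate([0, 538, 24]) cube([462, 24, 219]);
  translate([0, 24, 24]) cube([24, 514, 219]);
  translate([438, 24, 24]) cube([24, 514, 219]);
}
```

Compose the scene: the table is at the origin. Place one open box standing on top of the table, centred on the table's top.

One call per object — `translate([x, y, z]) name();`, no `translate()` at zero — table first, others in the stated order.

table();
translate([146, 202, 743]) open_box();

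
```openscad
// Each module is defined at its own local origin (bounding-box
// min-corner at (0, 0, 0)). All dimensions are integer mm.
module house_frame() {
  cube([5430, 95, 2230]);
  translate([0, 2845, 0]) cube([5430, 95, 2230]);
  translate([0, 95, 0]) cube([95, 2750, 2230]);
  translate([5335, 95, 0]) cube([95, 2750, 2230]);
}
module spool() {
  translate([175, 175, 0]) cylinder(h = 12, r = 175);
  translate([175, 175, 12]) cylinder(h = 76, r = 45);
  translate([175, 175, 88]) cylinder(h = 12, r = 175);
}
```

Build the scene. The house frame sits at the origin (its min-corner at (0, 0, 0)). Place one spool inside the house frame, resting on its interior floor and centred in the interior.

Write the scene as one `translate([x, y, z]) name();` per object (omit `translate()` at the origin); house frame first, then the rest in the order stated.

house_frame();
translate([2540, 1295, 0]) spool();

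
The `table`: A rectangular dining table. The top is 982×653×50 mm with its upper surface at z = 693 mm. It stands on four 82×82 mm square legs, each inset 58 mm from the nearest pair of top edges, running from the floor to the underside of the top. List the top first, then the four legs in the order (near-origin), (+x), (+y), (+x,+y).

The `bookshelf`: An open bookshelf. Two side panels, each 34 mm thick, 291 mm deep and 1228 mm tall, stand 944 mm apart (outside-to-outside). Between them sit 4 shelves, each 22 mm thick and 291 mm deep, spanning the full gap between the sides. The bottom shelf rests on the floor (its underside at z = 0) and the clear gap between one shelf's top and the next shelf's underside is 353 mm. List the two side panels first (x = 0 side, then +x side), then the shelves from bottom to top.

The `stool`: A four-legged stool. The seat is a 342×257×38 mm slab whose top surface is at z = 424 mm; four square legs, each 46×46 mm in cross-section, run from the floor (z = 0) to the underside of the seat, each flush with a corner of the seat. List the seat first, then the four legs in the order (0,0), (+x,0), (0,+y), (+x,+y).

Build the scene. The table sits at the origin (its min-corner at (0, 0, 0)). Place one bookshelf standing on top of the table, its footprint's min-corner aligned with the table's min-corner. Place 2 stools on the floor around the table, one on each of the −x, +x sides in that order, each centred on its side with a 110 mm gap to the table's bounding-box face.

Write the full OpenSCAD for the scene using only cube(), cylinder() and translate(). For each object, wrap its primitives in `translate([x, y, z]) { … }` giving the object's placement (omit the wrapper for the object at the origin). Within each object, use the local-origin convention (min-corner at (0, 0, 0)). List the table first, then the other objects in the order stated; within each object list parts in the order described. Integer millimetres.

translate([0, 0, 643]) cube([982, 653, 50]);
translate([58, 58, 0]) cube([82, 82, 643]);
translate([842, 58, 0]) cube([82, 82, 643]);
translate([58, 513, 0]) cube([82, 82, 643]);
translate([842, 513, 0]) cube([82, 82, 643]);
translate([0, 0, 693]) {
  cube([34, 291, 1228]);
  translate([910, 0, 0]) cube([34, 291, 1228]);
  translate([34, 0, 0]) cube([876, 291, 22]);
  translate([34, 0, 375]) cube([876, 291, 22]);
  translate([34, 0, 750]) cube([876, 291, 22]);
  translate([34, 0, 1125]) cube([876, 291, 22]);
}
translate([-452, 198, 0]) {
  translate([0, 0, 386]) cube([342, 257, 38]);
  cube([46, 46, 386]);
  translate([296, 0, 0]) cube([46, 46, 386]);
  translate([0, 211, 0]) cube([46, 46, 386]);
  translate([296, 211, 0]) cube([46, 46, 386]);
}
translate([1092, 198, 0]) {
  translate([0, 0, 386]) cube([342, 257, 38]);
  cube([46, 46, 386]);
  translate([296, 0, 0]) cube([46, 46, 386]);
  translate([0, 211, 0]) cube([46, 46, 386]);
  translate([296, 211, 0]) cube([46, 46, 386]);
}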